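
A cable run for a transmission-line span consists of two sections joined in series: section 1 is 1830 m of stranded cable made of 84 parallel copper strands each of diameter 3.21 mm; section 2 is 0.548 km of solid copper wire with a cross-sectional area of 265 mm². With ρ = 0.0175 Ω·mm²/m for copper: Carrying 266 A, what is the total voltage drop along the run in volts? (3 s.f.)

22.2 V

ρ = 0.0175 Ω·mm²/m = 1.75×10^-8 Ω·m
Section 1: A_strand = π(1.6050e-03)² = 8.093e-06 m²; R₁ = ρL/(N·A_s) = (1.75×10^-8)(1830)/(84×8.093e-06) = 0.04711 Ω
Section 2: A = 265 mm² = 2.650e-04 m²
R₂ = (1.75×10^-8)(548)/(2.650e-04) = 0.03619 Ω
R = R₁ + R₂ = 0.0833 Ω
V = IR = 266 × 0.0833 = 22.2 V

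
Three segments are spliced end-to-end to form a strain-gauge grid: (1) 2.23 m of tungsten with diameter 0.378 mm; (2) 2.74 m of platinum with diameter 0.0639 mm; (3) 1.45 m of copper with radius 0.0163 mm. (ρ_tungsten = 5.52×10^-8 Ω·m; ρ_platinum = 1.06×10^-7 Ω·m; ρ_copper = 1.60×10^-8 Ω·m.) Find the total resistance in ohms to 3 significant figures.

Seg 1: A = π(d/2)² = π(1.8900e-04 m)² = 1.122e-07 m²
R_1 = (5.52×10^-8)(2.23)/(1.122e-07) = 1.097 Ω
Seg 2: A = π(d/2)² = π(3.1950e-05 m)² = 3.207e-09 m²
R_2 = (1.06×10^-7)(2.74)/(3.207e-09) = 90.57 Ω
Seg 3: A = πr² = π(1.6300e-05 m)² = 8.347e-10 m²
R_3 = (1.60×10^-8)(1.45)/(8.347e-10) = 27.79 Ω
R_total = R_1 + R_2 + R_3 = 119 Ω

119 Ω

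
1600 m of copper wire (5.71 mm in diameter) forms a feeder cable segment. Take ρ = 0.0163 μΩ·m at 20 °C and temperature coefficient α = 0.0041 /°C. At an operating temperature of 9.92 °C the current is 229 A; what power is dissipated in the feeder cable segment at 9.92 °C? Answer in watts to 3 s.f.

ρ = 0.0163 μΩ·m = 1.63×10^-8 Ω·m
A = π(d/2)² = π(2.8550e-03 m)² = 2.561e-05 m²
R₍20₎ = ρL/A = (1.63×10^-8)(1600)/(2.561e-05) = 1.018 Ω
R₍9.92₎ = R₍20₎(1 + αΔT) = 1.018 × (1 + 0.0041×-10.1) = 0.9764 Ω
P = I²R = (229)² × 0.9764 = 51200 W

51200 W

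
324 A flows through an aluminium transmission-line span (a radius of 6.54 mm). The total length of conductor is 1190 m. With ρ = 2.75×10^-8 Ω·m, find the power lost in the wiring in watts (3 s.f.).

25600 W

A = πr² = π(6.5400e-03 m)² = 1.344e-04 m²
R = ρL/A = (2.75×10^-8)(1190)/(1.344e-04) = 0.2435 Ω
P = I²R = (324)² × 0.2435 = 25600 W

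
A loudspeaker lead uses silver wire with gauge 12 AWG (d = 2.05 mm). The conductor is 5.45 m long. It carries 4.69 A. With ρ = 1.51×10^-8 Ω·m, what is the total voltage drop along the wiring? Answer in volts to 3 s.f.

A = π(2.05/2 mm)² = π(1.0250e-03 m)² = 3.301e-06 m²
R = ρL/A = (1.51×10^-8)(5.45)/(3.301e-06) = 0.02493 Ω
V = IR = 4.69 × 0.02493 = 0.117 V

0.117 V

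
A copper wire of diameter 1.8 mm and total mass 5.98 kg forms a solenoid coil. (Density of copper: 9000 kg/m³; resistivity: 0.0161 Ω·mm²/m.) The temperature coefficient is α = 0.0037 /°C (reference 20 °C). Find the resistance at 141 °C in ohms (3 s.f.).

ρ = 0.0161 Ω·mm²/m = 1.61×10^-8 Ω·m
A = π(d/2)² = π(9.0000e-04 m)² = 2.5447e-06 m²
L = m/(density·A) = 5.98/(9000×2.5447e-06) = 261.1 m
R = ρL/A = (1.61×10^-8)(261.1)/(2.5447e-06) = 1.652 Ω
R(141 °C) = 1.652 × (1 + 0.0037×121) = 2.39 Ω

2.39 Ω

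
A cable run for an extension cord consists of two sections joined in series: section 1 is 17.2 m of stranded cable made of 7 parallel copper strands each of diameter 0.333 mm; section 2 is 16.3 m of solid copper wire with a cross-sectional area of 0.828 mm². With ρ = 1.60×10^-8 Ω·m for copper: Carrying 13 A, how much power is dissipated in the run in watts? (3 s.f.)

Section 1: A_strand = π(1.6650e-04)² = 8.709e-08 m²; R₁ = ρL/(N·A_s) = (1.60×10^-8)(17.2)/(7×8.709e-08) = 0.4514 Ω
Section 2: A = 0.828 mm² = 8.280e-07 m²
R₂ = (1.60×10^-8)(16.3)/(8.280e-07) = 0.315 Ω
R = R₁ + R₂ = 0.7664 Ω
P = I²R = (13)² × 0.7664 = 130 W

130 W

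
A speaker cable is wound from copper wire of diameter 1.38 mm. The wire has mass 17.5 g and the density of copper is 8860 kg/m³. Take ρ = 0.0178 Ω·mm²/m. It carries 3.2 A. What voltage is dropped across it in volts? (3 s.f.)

ρ = 0.0178 Ω·mm²/m = 1.78×10^-8 Ω·m
A = π(d/2)² = π(6.9000e-04 m)² = 1.4957e-06 m²
L = m/(density·A) = 0.0175/(8860×1.4957e-06) = 1.321 m
R = ρL/A = (1.78×10^-8)(1.321)/(1.4957e-06) = 0.01572 Ω
V = IR = 3.2 × 0.01572 = 0.0503 V

0.0503 V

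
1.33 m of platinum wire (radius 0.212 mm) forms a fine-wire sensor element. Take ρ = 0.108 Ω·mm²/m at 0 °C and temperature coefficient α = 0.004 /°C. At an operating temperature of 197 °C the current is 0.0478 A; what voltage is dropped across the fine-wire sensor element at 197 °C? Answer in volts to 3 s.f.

ρ = 0.108 Ω·mm²/m = 1.08×10^-7 Ω·m
A = πr² = π(2.1200e-04 m)² = 1.412e-07 m²
R₍0₎ = ρL/A = (1.08×10^-7)(1.33)/(1.412e-07) = 1.017 Ω
R₍197₎ = R₍0₎(1 + αΔT) = 1.017 × (1 + 0.004×197) = 1.819 Ω
V = IR = 0.0478 × 1.819 = 0.0869 V

0.0869 V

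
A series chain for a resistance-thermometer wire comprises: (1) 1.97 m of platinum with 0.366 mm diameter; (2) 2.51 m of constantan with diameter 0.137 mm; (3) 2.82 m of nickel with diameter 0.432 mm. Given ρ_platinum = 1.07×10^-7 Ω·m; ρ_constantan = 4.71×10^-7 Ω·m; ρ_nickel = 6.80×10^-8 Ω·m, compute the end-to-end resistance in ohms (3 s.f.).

Seg 1: A = π(d/2)² = π(1.8300e-04 m)² = 1.052e-07 m²
R_1 = (1.07×10^-7)(1.97)/(1.052e-07) = 2.004 Ω
Seg 2: A = π(d/2)² = π(6.8500e-05 m)² = 1.474e-08 m²
R_2 = (4.71×10^-7)(2.51)/(1.474e-08) = 80.2 Ω
Seg 3: A = π(d/2)² = π(2.1600e-04 m)² = 1.466e-07 m²
R_3 = (6.80×10^-8)(2.82)/(1.466e-07) = 1.308 Ω
R_total = R_1 + R_2 + R_3 = 83.5 Ω

83.5 Ω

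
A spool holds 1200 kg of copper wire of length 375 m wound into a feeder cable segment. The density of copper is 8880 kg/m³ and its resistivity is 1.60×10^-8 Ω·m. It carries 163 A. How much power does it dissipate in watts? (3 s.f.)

442 W

A = m/(density·L) = 1200/(8880×375) = 3.6036e-04 m²
R = ρL/A = (1.60×10^-8)(375)/(3.6036e-04) = 0.01665 Ω
P = I²R = (163)² × 0.01665 = 442 W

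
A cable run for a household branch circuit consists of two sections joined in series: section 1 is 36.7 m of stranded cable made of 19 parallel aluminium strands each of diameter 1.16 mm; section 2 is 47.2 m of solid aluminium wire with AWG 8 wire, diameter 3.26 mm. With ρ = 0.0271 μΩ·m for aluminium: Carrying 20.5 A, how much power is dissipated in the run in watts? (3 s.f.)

ρ = 0.0271 μΩ·m = 2.71×10^-8 Ω·m
Section 1: A_strand = π(5.8000e-04)² = 1.057e-06 m²; R₁ = ρL/(N·A_s) = (2.71×10^-8)(36.7)/(19×1.057e-06) = 0.04953 Ω
Section 2: A = π(3.26/2 mm)² = π(1.6300e-03 m)² = 8.347e-06 m²
R₂ = (2.71×10^-8)(47.2)/(8.347e-06) = 0.1532 Ω
R = R₁ + R₂ = 0.2028 Ω
P = I²R = (20.5)² × 0.2028 = 85.2 W

85.2 W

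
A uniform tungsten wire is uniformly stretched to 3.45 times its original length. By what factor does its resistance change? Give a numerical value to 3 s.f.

Volume constant ⇒ A' = A/k with k = 3.45. R' = ρ(kL)/(A/k) = k²R.
Factor = 11.9

11.9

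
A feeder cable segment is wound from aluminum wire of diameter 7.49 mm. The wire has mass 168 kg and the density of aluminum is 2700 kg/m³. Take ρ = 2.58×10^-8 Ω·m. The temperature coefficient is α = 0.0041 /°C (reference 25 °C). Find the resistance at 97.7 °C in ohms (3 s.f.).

A = π(d/2)² = π(3.7450e-03 m)² = 4.4061e-05 m²
L = m/(density·A) = 168/(2700×4.4061e-05) = 1412 m
R = ρL/A = (2.58×10^-8)(1412)/(4.4061e-05) = 0.8269 Ω
R(97.7 °C) = 0.8269 × (1 + 0.0041×72.7) = 1.07 Ω

1.07 Ω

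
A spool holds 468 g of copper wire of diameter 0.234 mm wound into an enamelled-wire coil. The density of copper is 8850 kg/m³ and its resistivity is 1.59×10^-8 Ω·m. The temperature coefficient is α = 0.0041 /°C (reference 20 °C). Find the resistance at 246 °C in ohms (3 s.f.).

A = π(d/2)² = π(1.1700e-04 m)² = 4.3005e-08 m²
L = m/(density·A) = 0.468/(8850×4.3005e-08) = 1230 m
R = ρL/A = (1.59×10^-8)(1230)/(4.3005e-08) = 454.6 Ω
R(246 °C) = 454.6 × (1 + 0.0041×226) = 876 Ω

876 Ω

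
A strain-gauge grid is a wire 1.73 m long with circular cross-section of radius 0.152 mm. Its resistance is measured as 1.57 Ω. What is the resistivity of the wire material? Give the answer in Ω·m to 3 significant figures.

A = πr² = π(1.5200e-04 m)² = 7.258e-08 m²
ρ = RA/L = (1.57)(7.258e-08)/(1.73) = 6.59×10^-8 Ω·m

6.59×10^-8 Ω·m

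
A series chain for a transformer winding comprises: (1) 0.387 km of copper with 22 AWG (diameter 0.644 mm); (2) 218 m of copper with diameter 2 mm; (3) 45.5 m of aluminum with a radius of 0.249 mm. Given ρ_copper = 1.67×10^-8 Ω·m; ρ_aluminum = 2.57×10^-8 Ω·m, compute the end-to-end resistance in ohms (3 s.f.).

Seg 1: A = π(0.644/2 mm)² = π(3.2200e-04 m)² = 3.257e-07 m²
R_1 = (1.67×10^-8)(387)/(3.257e-07) = 19.84 Ω
Seg 2: A = π(d/2)² = π(1.0000e-03 m)² = 3.142e-06 m²
R_2 = (1.67×10^-8)(218)/(3.142e-06) = 1.159 Ω
Seg 3: A = πr² = π(2.4900e-04 m)² = 1.948e-07 m²
R_3 = (2.57×10^-8)(45.5)/(1.948e-07) = 6.003 Ω
R_total = R_1 + R_2 + R_3 = 27.0 Ω

27.0 Ω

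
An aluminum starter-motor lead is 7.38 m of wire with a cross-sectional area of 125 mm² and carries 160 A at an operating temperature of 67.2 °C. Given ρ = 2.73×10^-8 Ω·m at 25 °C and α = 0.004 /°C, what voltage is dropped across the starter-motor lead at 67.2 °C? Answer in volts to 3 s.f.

A = 125 mm² = 1.250e-04 m²
R₍25₎ = ρL/A = (2.73×10^-8)(7.38)/(1.250e-04) = 0.001612 Ω
R₍67.2₎ = R₍25₎(1 + αΔT) = 0.001612 × (1 + 0.004×42.2) = 0.001884 Ω
V = IR = 160 × 0.001884 = 0.301 V

0.301 V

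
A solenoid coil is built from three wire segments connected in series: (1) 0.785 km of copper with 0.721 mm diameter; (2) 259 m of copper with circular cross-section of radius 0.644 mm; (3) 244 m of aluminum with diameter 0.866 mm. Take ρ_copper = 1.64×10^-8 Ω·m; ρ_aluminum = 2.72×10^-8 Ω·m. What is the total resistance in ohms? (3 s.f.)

46.1 Ω

Seg 1: A = π(d/2)² = π(3.6050e-04 m)² = 4.083e-07 m²
R_1 = (1.64×10^-8)(785)/(4.083e-07) = 31.53 Ω
Seg 2: A = πr² = π(6.4400e-04 m)² = 1.303e-06 m²
R_2 = (1.64×10^-8)(259)/(1.303e-06) = 3.26 Ω
Seg 3: A = π(d/2)² = π(4.3300e-04 m)² = 5.890e-07 m²
R_3 = (2.72×10^-8)(244)/(5.890e-07) = 11.27 Ω
R_total = R_1 + R_2 + R_3 = 46.1 Ω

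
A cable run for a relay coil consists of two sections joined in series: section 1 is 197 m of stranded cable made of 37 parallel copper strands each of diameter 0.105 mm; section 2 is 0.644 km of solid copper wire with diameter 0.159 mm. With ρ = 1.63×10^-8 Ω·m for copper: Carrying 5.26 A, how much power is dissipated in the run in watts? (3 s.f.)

14900 W

Section 1: A_strand = π(5.2500e-05)² = 8.659e-09 m²; R₁ = ρL/(N·A_s) = (1.63×10^-8)(197)/(37×8.659e-09) = 10.02 Ω
Section 2: A = π(d/2)² = π(7.9500e-05 m)² = 1.986e-08 m²
R₂ = (1.63×10^-8)(644)/(1.986e-08) = 528.7 Ω
R = R₁ + R₂ = 538.7 Ω
P = I²R = (5.26)² × 538.7 = 14900 W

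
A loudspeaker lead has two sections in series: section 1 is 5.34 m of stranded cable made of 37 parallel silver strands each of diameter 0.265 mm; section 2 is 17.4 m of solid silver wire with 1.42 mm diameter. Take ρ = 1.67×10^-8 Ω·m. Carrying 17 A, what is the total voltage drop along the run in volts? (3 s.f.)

Section 1: A_strand = π(1.3250e-04)² = 5.515e-08 m²; R₁ = ρL/(N·A_s) = (1.67×10^-8)(5.34)/(37×5.515e-08) = 0.0437 Ω
Section 2: A = π(d/2)² = π(7.1000e-04 m)² = 1.584e-06 m²
R₂ = (1.67×10^-8)(17.4)/(1.584e-06) = 0.1835 Ω
R = R₁ + R₂ = 0.2272 Ω
V = IR = 17 × 0.2272 = 3.86 V

3.86 V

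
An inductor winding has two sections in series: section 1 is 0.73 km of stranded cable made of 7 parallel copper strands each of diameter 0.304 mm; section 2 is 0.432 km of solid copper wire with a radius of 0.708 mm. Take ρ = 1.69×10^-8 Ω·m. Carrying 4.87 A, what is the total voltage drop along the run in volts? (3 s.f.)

Section 1: A_strand = π(1.5200e-04)² = 7.258e-08 m²; R₁ = ρL/(N·A_s) = (1.69×10^-8)(730)/(7×7.258e-08) = 24.28 Ω
Section 2: A = πr² = π(7.0800e-04 m)² = 1.575e-06 m²
R₂ = (1.69×10^-8)(432)/(1.575e-06) = 4.636 Ω
R = R₁ + R₂ = 28.92 Ω
V = IR = 4.87 × 28.92 = 141 V

141 V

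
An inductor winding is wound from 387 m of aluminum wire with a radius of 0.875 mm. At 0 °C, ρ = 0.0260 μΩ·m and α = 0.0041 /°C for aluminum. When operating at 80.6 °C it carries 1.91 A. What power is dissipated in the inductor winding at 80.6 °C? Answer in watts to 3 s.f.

ρ = 0.0260 μΩ·m = 2.60×10^-8 Ω·m
A = πr² = π(8.7500e-04 m)² = 2.405e-06 m²
R₍0₎ = ρL/A = (2.60×10^-8)(387)/(2.405e-06) = 4.183 Ω
R₍80.6₎ = R₍0₎(1 + αΔT) = 4.183 × (1 + 0.0041×80.6) = 5.566 Ω
P = I²R = (1.91)² × 5.566 = 20.3 W

20.3 W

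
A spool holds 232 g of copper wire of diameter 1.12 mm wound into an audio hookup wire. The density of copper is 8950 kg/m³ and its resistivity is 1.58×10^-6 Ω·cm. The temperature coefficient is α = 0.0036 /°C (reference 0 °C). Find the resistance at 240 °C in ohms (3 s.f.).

0.787 Ω

ρ = 1.58×10^-6 Ω·cm = 1.58×10^-8 Ω·m
A = π(d/2)² = π(5.6000e-04 m)² = 9.8520e-07 m²
L = m/(density·A) = 0.232/(8950×9.8520e-07) = 26.31 m
R = ρL/A = (1.58×10^-8)(26.31)/(9.8520e-07) = 0.422 Ω
R(240 °C) = 0.422 × (1 + 0.0036×240) = 0.787 Ω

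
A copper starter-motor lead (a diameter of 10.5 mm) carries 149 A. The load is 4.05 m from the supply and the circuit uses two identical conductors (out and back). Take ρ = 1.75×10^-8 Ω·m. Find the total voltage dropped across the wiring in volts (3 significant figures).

A = π(d/2)² = π(5.2500e-03 m)² = 8.659e-05 m²
Total conductor length (both ways) L = 2 × 4.05 = 8.1 m
R = ρL/A = (1.75×10^-8)(8.1)/(8.659e-05) = 0.001637 Ω
V = IR = 149 × 0.001637 = 0.244 V

0.244 V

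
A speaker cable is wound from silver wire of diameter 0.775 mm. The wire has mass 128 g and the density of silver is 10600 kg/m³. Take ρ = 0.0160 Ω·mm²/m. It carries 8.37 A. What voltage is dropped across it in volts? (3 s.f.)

ρ = 0.0160 Ω·mm²/m = 1.60×10^-8 Ω·m
A = π(d/2)² = π(3.8750e-04 m)² = 4.7173e-07 m²
L = m/(density·A) = 0.128/(10600×4.7173e-07) = 25.6 m
R = ρL/A = (1.60×10^-8)(25.6)/(4.7173e-07) = 0.8682 Ω
V = IR = 8.37 × 0.8682 = 7.27 V

7.27 V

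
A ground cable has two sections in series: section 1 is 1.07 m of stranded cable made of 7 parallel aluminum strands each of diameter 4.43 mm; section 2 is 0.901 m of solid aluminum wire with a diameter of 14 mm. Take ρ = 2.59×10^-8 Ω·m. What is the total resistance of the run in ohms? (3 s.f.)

4.08×10^-4 Ω

Section 1: A_strand = π(2.2150e-03)² = 1.541e-05 m²; R₁ = ρL/(N·A_s) = (2.59×10^-8)(1.07)/(7×1.541e-05) = 2.569×10^-4 Ω
Section 2: A = π(d/2)² = π(7.0000e-03 m)² = 1.539e-04 m²
R₂ = (2.59×10^-8)(0.901)/(1.539e-04) = 1.516×10^-4 Ω
R = R₁ + R₂ = 4.08×10^-4 Ω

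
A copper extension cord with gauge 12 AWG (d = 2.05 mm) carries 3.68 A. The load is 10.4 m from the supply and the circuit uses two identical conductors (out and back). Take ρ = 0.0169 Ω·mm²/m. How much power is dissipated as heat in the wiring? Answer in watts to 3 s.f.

ρ = 0.0169 Ω·mm²/m = 1.69×10^-8 Ω·m
A = π(2.05/2 mm)² = π(1.0250e-03 m)² = 3.301e-06 m²
Total conductor length (both ways) L = 2 × 10.4 = 20.8 m
R = ρL/A = (1.69×10^-8)(20.8)/(3.301e-06) = 0.1065 Ω
P = I²R = (3.68)² × 0.1065 = 1.44 W

1.44 W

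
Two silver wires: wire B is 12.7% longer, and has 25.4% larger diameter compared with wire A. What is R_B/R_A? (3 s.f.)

0.717

R ∝ L/d², so R_B/R_A = (1 + 12.7/100) × (1 + 25.4/100)⁻²
= 1.127 × 0.6359 = 0.717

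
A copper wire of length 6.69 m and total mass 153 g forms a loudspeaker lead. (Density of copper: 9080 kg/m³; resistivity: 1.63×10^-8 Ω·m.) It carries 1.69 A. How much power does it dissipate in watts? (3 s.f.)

A = m/(density·L) = 0.153/(9080×6.69) = 2.5187e-06 m²
R = ρL/A = (1.63×10^-8)(6.69)/(2.5187e-06) = 0.04329 Ω
P = I²R = (1.69)² × 0.04329 = 0.124 W

0.124 W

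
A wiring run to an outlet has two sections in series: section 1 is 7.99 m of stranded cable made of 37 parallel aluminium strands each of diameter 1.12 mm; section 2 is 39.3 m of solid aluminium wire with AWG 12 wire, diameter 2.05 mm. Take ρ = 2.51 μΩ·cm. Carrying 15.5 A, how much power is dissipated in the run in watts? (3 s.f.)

73.1 W

ρ = 2.51 μΩ·cm = 2.51×10^-8 Ω·m
Section 1: A_strand = π(5.6000e-04)² = 9.852e-07 m²; R₁ = ρL/(N·A_s) = (2.51×10^-8)(7.99)/(37×9.852e-07) = 0.005502 Ω
Section 2: A = π(2.05/2 mm)² = π(1.0250e-03 m)² = 3.301e-06 m²
R₂ = (2.51×10^-8)(39.3)/(3.301e-06) = 0.2989 Ω
R = R₁ + R₂ = 0.3044 Ω
P = I²R = (15.5)² × 0.3044 = 73.1 W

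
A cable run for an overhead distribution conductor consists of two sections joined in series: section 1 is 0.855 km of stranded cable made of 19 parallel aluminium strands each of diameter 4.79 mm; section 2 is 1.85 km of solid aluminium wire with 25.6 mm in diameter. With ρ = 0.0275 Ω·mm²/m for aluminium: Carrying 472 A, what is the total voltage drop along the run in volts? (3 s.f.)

ρ = 0.0275 Ω·mm²/m = 2.75×10^-8 Ω·m
Section 1: A_strand = π(2.3950e-03)² = 1.802e-05 m²; R₁ = ρL/(N·A_s) = (2.75×10^-8)(855)/(19×1.802e-05) = 0.06867 Ω
Section 2: A = π(d/2)² = π(1.2800e-02 m)² = 5.147e-04 m²
R₂ = (2.75×10^-8)(1850)/(5.147e-04) = 0.09884 Ω
R = R₁ + R₂ = 0.1675 Ω
V = IR = 472 × 0.1675 = 79.1 V

79.1 V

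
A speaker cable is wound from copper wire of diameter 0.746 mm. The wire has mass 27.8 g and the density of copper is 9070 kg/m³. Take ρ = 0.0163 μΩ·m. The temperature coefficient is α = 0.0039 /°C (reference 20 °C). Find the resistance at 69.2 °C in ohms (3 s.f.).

ρ = 0.0163 μΩ·m = 1.63×10^-8 Ω·m
A = π(d/2)² = π(3.7300e-04 m)² = 4.3709e-07 m²
L = m/(density·A) = 0.0278/(9070×4.3709e-07) = 7.012 m
R = ρL/A = (1.63×10^-8)(7.012)/(4.3709e-07) = 0.2615 Ω
R(69.2 °C) = 0.2615 × (1 + 0.0039×49.2) = 0.312 Ω

0.312 Ω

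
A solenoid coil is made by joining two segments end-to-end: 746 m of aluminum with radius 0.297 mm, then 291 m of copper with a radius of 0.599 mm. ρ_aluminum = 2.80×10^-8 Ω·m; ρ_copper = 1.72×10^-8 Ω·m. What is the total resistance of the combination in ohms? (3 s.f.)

79.8 Ω

Segment 1: A = πr² = π(2.9700e-04 m)² = 2.771e-07 m²
R₁ = ρL/A = (2.80×10^-8)(746)/(2.771e-07) = 75.38 Ω
Segment 2: A = πr² = π(5.9900e-04 m)² = 1.127e-06 m²
R₂ = (1.72×10^-8)(291)/(1.127e-06) = 4.44 Ω
R = R₁ + R₂ = 79.8 Ω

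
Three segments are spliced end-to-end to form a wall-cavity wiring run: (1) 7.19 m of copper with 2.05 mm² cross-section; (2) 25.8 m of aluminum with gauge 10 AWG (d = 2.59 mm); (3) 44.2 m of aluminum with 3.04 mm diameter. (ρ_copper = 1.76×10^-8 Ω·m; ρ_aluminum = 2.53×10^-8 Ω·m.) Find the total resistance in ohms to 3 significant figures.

Seg 1: A = 2.05 mm² = 2.050e-06 m²
R_1 = (1.76×10^-8)(7.19)/(2.050e-06) = 0.06173 Ω
Seg 2: A = π(2.59/2 mm)² = π(1.2950e-03 m)² = 5.269e-06 m²
R_2 = (2.53×10^-8)(25.8)/(5.269e-06) = 0.1239 Ω
Seg 3: A = π(d/2)² = π(1.5200e-03 m)² = 7.258e-06 m²
R_3 = (2.53×10^-8)(44.2)/(7.258e-06) = 0.1541 Ω
R_total = R_1 + R_2 + R_3 = 0.340 Ω

0.340 Ω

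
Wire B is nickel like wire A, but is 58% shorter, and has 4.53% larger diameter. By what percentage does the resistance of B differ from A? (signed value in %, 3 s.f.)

R ∝ L/d², so R_B/R_A = (1 − 58/100) × (1 + 4.53/100)⁻²
= 0.42 × 0.9152 = 0.3844
(R_B − R_A)/R_A = 0.3844 − 1 = -61.6%

-61.6%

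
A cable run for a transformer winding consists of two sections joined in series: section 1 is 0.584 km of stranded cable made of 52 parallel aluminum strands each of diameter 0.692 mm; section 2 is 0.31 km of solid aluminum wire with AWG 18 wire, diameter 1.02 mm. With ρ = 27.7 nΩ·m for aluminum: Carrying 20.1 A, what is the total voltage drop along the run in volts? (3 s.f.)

228 V

ρ = 27.7 nΩ·m = 2.77×10^-8 Ω·m
Section 1: A_strand = π(3.4600e-04)² = 3.761e-07 m²; R₁ = ρL/(N·A_s) = (2.77×10^-8)(584)/(52×3.761e-07) = 0.8272 Ω
Section 2: A = π(1.02/2 mm)² = π(5.1000e-04 m)² = 8.171e-07 m²
R₂ = (2.77×10^-8)(310)/(8.171e-07) = 10.51 Ω
R = R₁ + R₂ = 11.34 Ω
V = IR = 20.1 × 11.34 = 228 V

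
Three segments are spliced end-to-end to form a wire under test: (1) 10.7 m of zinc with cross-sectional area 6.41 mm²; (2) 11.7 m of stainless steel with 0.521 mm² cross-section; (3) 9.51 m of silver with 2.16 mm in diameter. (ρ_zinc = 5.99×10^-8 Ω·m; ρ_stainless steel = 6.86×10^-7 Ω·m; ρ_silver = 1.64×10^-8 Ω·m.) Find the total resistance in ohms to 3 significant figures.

15.5 Ω

Seg 1: A = 6.41 mm² = 6.410e-06 m²
R_1 = (5.99×10^-8)(10.7)/(6.410e-06) = 0.09999 Ω
Seg 2: A = 0.521 mm² = 5.210e-07 m²
R_2 = (6.86×10^-7)(11.7)/(5.210e-07) = 15.41 Ω
Seg 3: A = π(d/2)² = π(1.0800e-03 m)² = 3.664e-06 m²
R_3 = (1.64×10^-8)(9.51)/(3.664e-06) = 0.04256 Ω
R_total = R_1 + R_2 + R_3 = 15.5 Ω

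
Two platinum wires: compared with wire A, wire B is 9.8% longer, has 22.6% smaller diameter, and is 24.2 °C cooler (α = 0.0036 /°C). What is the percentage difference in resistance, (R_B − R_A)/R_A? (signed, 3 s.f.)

67.3%

R ∝ ρL/d² with ρ ∝ (1+αΔT), so R_B/R_A = (1 + 9.8/100) × (1 − 22.6/100)⁻² × (1 − 0.0036×24.2)
= 1.098 × 1.669 × 0.9129 = 1.673
(R_B − R_A)/R_A = 1.673 − 1 = 67.3%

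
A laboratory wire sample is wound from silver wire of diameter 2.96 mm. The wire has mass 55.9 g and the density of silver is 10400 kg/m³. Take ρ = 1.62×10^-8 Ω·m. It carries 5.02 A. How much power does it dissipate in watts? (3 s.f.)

0.0463 W

A = π(d/2)² = π(1.4800e-03 m)² = 6.8813e-06 m²
L = m/(density·A) = 0.0559/(10400×6.8813e-06) = 0.7811 m
R = ρL/A = (1.62×10^-8)(0.7811)/(6.8813e-06) = 0.001839 Ω
P = I²R = (5.02)² × 0.001839 = 0.0463 W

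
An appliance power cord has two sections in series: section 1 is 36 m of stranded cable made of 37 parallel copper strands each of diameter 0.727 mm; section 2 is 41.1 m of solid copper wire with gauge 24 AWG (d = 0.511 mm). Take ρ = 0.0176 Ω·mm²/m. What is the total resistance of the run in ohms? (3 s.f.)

ρ = 0.0176 Ω·mm²/m = 1.76×10^-8 Ω·m
Section 1: A_strand = π(3.6350e-04)² = 4.151e-07 m²; R₁ = ρL/(N·A_s) = (1.76×10^-8)(36)/(37×4.151e-07) = 0.04125 Ω
Section 2: A = π(0.511/2 mm)² = π(2.5550e-04 m)² = 2.051e-07 m²
R₂ = (1.76×10^-8)(41.1)/(2.051e-07) = 3.527 Ω
R = R₁ + R₂ = 3.57 Ω

3.57 Ω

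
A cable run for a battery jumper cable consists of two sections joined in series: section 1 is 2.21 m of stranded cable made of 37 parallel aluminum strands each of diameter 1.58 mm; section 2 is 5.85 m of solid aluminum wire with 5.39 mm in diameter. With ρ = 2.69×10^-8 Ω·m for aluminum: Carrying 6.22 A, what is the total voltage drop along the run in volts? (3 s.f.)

Section 1: A_strand = π(7.9000e-04)² = 1.961e-06 m²; R₁ = ρL/(N·A_s) = (2.69×10^-8)(2.21)/(37×1.961e-06) = 8.195×10^-4 Ω
Section 2: A = π(d/2)² = π(2.6950e-03 m)² = 2.282e-05 m²
R₂ = (2.69×10^-8)(5.85)/(2.282e-05) = 0.006897 Ω
R = R₁ + R₂ = 0.007716 Ω
V = IR = 6.22 × 0.007716 = 0.0480 V

0.0480 V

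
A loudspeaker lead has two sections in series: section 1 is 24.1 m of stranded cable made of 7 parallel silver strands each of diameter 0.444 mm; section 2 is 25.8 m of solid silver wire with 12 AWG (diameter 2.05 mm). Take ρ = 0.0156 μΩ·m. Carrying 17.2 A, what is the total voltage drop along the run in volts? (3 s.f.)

8.06 V

ρ = 0.0156 μΩ·m = 1.56×10^-8 Ω·m
Section 1: A_strand = π(2.2200e-04)² = 1.548e-07 m²; R₁ = ρL/(N·A_s) = (1.56×10^-8)(24.1)/(7×1.548e-07) = 0.3469 Ω
Section 2: A = π(2.05/2 mm)² = π(1.0250e-03 m)² = 3.301e-06 m²
R₂ = (1.56×10^-8)(25.8)/(3.301e-06) = 0.1219 Ω
R = R₁ + R₂ = 0.4688 Ω
V = IR = 17.2 × 0.4688 = 8.06 V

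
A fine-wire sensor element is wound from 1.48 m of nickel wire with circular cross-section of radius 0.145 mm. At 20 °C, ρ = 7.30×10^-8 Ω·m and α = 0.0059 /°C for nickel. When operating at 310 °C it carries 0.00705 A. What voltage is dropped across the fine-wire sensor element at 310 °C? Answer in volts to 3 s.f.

0.0313 V

A = πr² = π(1.4500e-04 m)² = 6.605e-08 m²
R₍20₎ = ρL/A = (7.30×10^-8)(1.48)/(6.605e-08) = 1.636 Ω
R₍310₎ = R₍20₎(1 + αΔT) = 1.636 × (1 + 0.0059×290) = 4.434 Ω
V = IR = 0.00705 × 4.434 = 0.0313 V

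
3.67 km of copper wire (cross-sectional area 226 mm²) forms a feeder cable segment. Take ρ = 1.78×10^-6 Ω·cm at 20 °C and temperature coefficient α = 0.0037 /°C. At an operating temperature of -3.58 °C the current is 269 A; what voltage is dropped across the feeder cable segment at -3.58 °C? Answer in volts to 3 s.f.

ρ = 1.78×10^-6 Ω·cm = 1.78×10^-8 Ω·m
A = 226 mm² = 2.260e-04 m²
R₍20₎ = ρL/A = (1.78×10^-8)(3670)/(2.260e-04) = 0.2891 Ω
R₍-3.58₎ = R₍20₎(1 + αΔT) = 0.2891 × (1 + 0.0037×-23.6) = 0.2638 Ω
V = IR = 269 × 0.2638 = 71.0 V

71.0 V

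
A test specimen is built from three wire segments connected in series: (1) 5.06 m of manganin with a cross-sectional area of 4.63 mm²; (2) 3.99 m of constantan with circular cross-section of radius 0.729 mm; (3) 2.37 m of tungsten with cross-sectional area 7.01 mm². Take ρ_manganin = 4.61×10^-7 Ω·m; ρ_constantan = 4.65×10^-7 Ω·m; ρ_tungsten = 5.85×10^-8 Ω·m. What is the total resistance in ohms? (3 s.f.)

Seg 1: A = 4.63 mm² = 4.630e-06 m²
R_1 = (4.61×10^-7)(5.06)/(4.630e-06) = 0.5038 Ω
Seg 2: A = πr² = π(7.2900e-04 m)² = 1.670e-06 m²
R_2 = (4.65×10^-7)(3.99)/(1.670e-06) = 1.111 Ω
Seg 3: A = 7.01 mm² = 7.010e-06 m²
R_3 = (5.85×10^-8)(2.37)/(7.010e-06) = 0.01978 Ω
R_total = R_1 + R_2 + R_3 = 1.63 Ω

1.63 Ω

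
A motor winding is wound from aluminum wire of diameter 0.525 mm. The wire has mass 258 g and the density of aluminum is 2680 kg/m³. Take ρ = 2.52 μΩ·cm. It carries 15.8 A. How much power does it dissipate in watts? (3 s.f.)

ρ = 2.52 μΩ·cm = 2.52×10^-8 Ω·m
A = π(d/2)² = π(2.6250e-04 m)² = 2.1648e-07 m²
L = m/(density·A) = 0.258/(2680×2.1648e-07) = 444.7 m
R = ρL/A = (2.52×10^-8)(444.7)/(2.1648e-07) = 51.77 Ω
P = I²R = (15.8)² × 51.77 = 12900 W

12900 W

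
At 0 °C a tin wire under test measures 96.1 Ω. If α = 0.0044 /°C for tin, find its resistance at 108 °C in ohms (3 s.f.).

142 Ω

ΔT = 108 − 0 = 108 °C
R = R₀(1 + αΔT) = 96.1 × (1 + 0.0044×108) = 96.1 × 1.475 = 142 Ω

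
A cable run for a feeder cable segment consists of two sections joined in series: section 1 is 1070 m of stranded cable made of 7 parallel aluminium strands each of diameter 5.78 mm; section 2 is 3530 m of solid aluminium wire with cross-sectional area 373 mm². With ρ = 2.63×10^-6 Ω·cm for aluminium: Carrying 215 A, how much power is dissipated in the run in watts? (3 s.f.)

18600 W

ρ = 2.63×10^-6 Ω·cm = 2.63×10^-8 Ω·m
Section 1: A_strand = π(2.8900e-03)² = 2.624e-05 m²; R₁ = ρL/(N·A_s) = (2.63×10^-8)(1070)/(7×2.624e-05) = 0.1532 Ω
Section 2: A = 373 mm² = 3.730e-04 m²
R₂ = (2.63×10^-8)(3530)/(3.730e-04) = 0.2489 Ω
R = R₁ + R₂ = 0.4021 Ω
P = I²R = (215)² × 0.4021 = 18600 W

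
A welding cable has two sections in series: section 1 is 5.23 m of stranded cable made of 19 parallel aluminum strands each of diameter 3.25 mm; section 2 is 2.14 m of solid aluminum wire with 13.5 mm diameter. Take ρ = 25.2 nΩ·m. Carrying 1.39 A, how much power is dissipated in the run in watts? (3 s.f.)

0.00234 W

ρ = 25.2 nΩ·m = 2.52×10^-8 Ω·m
Section 1: A_strand = π(1.6250e-03)² = 8.296e-06 m²; R₁ = ρL/(N·A_s) = (2.52×10^-8)(5.23)/(19×8.296e-06) = 8.362×10^-4 Ω
Section 2: A = π(d/2)² = π(6.7500e-03 m)² = 1.431e-04 m²
R₂ = (2.52×10^-8)(2.14)/(1.431e-04) = 3.768×10^-4 Ω
R = R₁ + R₂ = 0.001213 Ω
P = I²R = (1.39)² × 0.001213 = 0.00234 W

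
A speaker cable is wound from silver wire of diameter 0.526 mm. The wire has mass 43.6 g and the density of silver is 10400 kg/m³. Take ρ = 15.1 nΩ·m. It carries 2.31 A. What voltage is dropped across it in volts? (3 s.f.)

3.10 V

ρ = 15.1 nΩ·m = 1.51×10^-8 Ω·m
A = π(d/2)² = π(2.6300e-04 m)² = 2.1730e-07 m²
L = m/(density·A) = 0.0436/(10400×2.1730e-07) = 19.29 m
R = ρL/A = (1.51×10^-8)(19.29)/(2.1730e-07) = 1.341 Ω
V = IR = 2.31 × 1.341 = 3.10 V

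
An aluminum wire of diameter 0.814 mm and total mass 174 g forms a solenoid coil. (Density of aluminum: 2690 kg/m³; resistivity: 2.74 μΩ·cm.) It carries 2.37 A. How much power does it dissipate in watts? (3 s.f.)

ρ = 2.74 μΩ·cm = 2.74×10^-8 Ω·m
A = π(d/2)² = π(4.0700e-04 m)² = 5.2040e-07 m²
L = m/(density·A) = 0.174/(2690×5.2040e-07) = 124.3 m
R = ρL/A = (2.74×10^-8)(124.3)/(5.2040e-07) = 6.544 Ω
P = I²R = (2.37)² × 6.544 = 36.8 W

36.8 W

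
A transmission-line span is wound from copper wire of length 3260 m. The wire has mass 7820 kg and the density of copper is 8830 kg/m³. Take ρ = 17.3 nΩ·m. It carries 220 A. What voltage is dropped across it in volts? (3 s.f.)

45.7 V

ρ = 17.3 nΩ·m = 1.73×10^-8 Ω·m
A = m/(density·L) = 7820/(8830×3260) = 2.7166e-04 m²
R = ρL/A = (1.73×10^-8)(3260)/(2.7166e-04) = 0.2076 Ω
V = IR = 220 × 0.2076 = 45.7 V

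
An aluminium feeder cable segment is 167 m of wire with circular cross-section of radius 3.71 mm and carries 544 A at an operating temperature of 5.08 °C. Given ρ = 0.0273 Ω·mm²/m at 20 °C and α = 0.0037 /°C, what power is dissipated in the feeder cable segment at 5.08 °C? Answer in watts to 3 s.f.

29500 W

ρ = 0.0273 Ω·mm²/m = 2.73×10^-8 Ω·m
A = πr² = π(3.7100e-03 m)² = 4.324e-05 m²
R₍20₎ = ρL/A = (2.73×10^-8)(167)/(4.324e-05) = 0.1054 Ω
R₍5.08₎ = R₍20₎(1 + αΔT) = 0.1054 × (1 + 0.0037×-14.9) = 0.09961 Ω
P = I²R = (544)² × 0.09961 = 29500 W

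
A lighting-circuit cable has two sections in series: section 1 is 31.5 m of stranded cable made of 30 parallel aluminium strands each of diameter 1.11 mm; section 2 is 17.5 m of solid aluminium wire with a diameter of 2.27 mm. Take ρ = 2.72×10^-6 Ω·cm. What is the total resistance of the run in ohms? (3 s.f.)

0.147 Ω

ρ = 2.72×10^-6 Ω·cm = 2.72×10^-8 Ω·m
Section 1: A_strand = π(5.5500e-04)² = 9.677e-07 m²; R₁ = ρL/(N·A_s) = (2.72×10^-8)(31.5)/(30×9.677e-07) = 0.02951 Ω
Section 2: A = π(d/2)² = π(1.1350e-03 m)² = 4.047e-06 m²
R₂ = (2.72×10^-8)(17.5)/(4.047e-06) = 0.1176 Ω
R = R₁ + R₂ = 0.147 Ω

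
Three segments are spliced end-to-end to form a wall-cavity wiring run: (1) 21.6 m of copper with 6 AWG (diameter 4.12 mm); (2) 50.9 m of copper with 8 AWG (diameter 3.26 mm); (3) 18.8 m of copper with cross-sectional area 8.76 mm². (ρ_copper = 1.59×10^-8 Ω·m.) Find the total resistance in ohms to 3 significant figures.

0.157 Ω

Seg 1: A = π(4.12/2 mm)² = π(2.0600e-03 m)² = 1.333e-05 m²
R_1 = (1.59×10^-8)(21.6)/(1.333e-05) = 0.02576 Ω
Seg 2: A = π(3.26/2 mm)² = π(1.6300e-03 m)² = 8.347e-06 m²
R_2 = (1.59×10^-8)(50.9)/(8.347e-06) = 0.09696 Ω
Seg 3: A = 8.76 mm² = 8.760e-06 m²
R_3 = (1.59×10^-8)(18.8)/(8.760e-06) = 0.03412 Ω
R_total = R_1 + R_2 + R_3 = 0.157 Ω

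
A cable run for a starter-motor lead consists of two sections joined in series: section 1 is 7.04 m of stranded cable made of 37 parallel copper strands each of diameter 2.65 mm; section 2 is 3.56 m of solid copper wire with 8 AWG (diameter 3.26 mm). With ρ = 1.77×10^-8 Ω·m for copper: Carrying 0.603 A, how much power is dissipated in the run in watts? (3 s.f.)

Section 1: A_strand = π(1.3250e-03)² = 5.515e-06 m²; R₁ = ρL/(N·A_s) = (1.77×10^-8)(7.04)/(37×5.515e-06) = 6.106×10^-4 Ω
Section 2: A = π(3.26/2 mm)² = π(1.6300e-03 m)² = 8.347e-06 m²
R₂ = (1.77×10^-8)(3.56)/(8.347e-06) = 0.007549 Ω
R = R₁ + R₂ = 0.00816 Ω
P = I²R = (0.603)² × 0.00816 = 0.00297 W

0.00297 W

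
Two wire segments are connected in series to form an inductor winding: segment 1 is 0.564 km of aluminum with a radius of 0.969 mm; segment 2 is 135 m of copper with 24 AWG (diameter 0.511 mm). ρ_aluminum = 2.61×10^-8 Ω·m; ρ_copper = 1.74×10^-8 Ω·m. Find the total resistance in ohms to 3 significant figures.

Segment 1: A = πr² = π(9.6900e-04 m)² = 2.950e-06 m²
R₁ = ρL/A = (2.61×10^-8)(564)/(2.950e-06) = 4.99 Ω
Segment 2: A = π(0.511/2 mm)² = π(2.5550e-04 m)² = 2.051e-07 m²
R₂ = (1.74×10^-8)(135)/(2.051e-07) = 11.45 Ω
R = R₁ + R₂ = 16.4 Ω

16.4 Ω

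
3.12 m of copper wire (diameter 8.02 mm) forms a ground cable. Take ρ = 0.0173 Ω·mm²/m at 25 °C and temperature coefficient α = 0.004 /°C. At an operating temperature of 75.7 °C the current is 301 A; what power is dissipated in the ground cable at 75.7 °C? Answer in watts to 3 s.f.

ρ = 0.0173 Ω·mm²/m = 1.73×10^-8 Ω·m
A = π(d/2)² = π(4.0100e-03 m)² = 5.052e-05 m²
R₍25₎ = ρL/A = (1.73×10^-8)(3.12)/(5.052e-05) = 0.001068 Ω
R₍75.7₎ = R₍25₎(1 + αΔT) = 0.001068 × (1 + 0.004×50.7) = 0.001285 Ω
P = I²R = (301)² × 0.001285 = 116 W

116 W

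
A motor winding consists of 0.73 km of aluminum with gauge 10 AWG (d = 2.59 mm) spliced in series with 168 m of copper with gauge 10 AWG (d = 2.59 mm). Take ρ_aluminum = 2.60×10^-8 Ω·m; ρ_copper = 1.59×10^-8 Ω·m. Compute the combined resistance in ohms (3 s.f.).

Segment 1: A = π(2.59/2 mm)² = π(1.2950e-03 m)² = 5.269e-06 m²
R₁ = ρL/A = (2.60×10^-8)(730)/(5.269e-06) = 3.603 Ω
R₂ = (1.59×10^-8)(168)/(5.269e-06) = 0.507 Ω
R = R₁ + R₂ = 4.11 Ω

4.11 Ω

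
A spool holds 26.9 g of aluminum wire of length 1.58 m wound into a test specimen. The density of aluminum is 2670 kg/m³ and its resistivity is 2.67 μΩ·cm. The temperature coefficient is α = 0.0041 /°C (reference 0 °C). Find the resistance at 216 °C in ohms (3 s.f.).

0.0125 Ω

ρ = 2.67 μΩ·cm = 2.67×10^-8 Ω·m
A = m/(density·L) = 0.0269/(2670×1.58) = 6.3765e-06 m²
R = ρL/A = (2.67×10^-8)(1.58)/(6.3765e-06) = 0.006616 Ω
R(216 °C) = 0.006616 × (1 + 0.0041×216) = 0.0125 Ω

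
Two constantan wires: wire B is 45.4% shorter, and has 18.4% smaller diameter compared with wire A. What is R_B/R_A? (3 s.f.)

R ∝ L/d², so R_B/R_A = (1 − 45.4/100) × (1 − 18.4/100)⁻²
= 0.546 × 1.502 = 0.820

0.820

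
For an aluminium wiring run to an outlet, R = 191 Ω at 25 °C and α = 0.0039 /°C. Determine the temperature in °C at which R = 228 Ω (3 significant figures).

74.7 °C

R = R₀(1 + α(T − T₀)) ⇒ T = T₀ + (R/R₀ − 1)/α
T = 25 + (228/191 − 1)/0.0039 = 25 + (0.1937)/0.0039 = 74.7 °C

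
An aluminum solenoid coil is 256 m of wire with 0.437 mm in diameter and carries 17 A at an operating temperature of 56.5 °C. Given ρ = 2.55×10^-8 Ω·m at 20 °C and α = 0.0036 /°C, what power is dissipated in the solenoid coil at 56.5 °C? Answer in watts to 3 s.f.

A = π(d/2)² = π(2.1850e-04 m)² = 1.500e-07 m²
R₍20₎ = ρL/A = (2.55×10^-8)(256)/(1.500e-07) = 43.52 Ω
R₍56.5₎ = R₍20₎(1 + αΔT) = 43.52 × (1 + 0.0036×36.5) = 49.24 Ω
P = I²R = (17)² × 49.24 = 14200 W

14200 W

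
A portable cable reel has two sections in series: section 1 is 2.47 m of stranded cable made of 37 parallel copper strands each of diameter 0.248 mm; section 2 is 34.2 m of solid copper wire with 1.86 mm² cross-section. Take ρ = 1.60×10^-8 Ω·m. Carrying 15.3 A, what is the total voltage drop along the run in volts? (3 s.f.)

Section 1: A_strand = π(1.2400e-04)² = 4.831e-08 m²; R₁ = ρL/(N·A_s) = (1.60×10^-8)(2.47)/(37×4.831e-08) = 0.02211 Ω
Section 2: A = 1.86 mm² = 1.860e-06 m²
R₂ = (1.60×10^-8)(34.2)/(1.860e-06) = 0.2942 Ω
R = R₁ + R₂ = 0.3163 Ω
V = IR = 15.3 × 0.3163 = 4.84 V

4.84 V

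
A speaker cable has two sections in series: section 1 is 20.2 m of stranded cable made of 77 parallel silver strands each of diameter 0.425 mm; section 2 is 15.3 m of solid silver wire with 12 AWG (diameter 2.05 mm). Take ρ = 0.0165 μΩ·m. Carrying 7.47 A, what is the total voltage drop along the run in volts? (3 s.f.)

0.799 V

ρ = 0.0165 μΩ·m = 1.65×10^-8 Ω·m
Section 1: A_strand = π(2.1250e-04)² = 1.419e-07 m²; R₁ = ρL/(N·A_s) = (1.65×10^-8)(20.2)/(77×1.419e-07) = 0.03051 Ω
Section 2: A = π(2.05/2 mm)² = π(1.0250e-03 m)² = 3.301e-06 m²
R₂ = (1.65×10^-8)(15.3)/(3.301e-06) = 0.07649 Ω
R = R₁ + R₂ = 0.107 Ω
V = IR = 7.47 × 0.107 = 0.799 V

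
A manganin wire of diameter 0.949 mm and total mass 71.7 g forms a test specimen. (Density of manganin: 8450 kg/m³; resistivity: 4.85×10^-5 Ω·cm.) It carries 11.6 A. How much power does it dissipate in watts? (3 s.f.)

ρ = 4.85×10^-5 Ω·cm = 4.85×10^-7 Ω·m
A = π(d/2)² = π(4.7450e-04 m)² = 7.0733e-07 m²
L = m/(density·A) = 0.0717/(8450×7.0733e-07) = 12 m
R = ρL/A = (4.85×10^-7)(12)/(7.0733e-07) = 8.225 Ω
P = I²R = (11.6)² × 8.225 = 1110 W

1110 W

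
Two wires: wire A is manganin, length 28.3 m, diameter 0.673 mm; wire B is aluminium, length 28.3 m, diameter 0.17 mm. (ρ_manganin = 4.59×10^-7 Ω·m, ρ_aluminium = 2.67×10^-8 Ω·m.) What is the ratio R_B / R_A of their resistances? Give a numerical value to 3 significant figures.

0.912

R ∝ ρL/d², so R_B/R_A = (ρ_B/ρ_A) × (d_A/d_B)²
= (2.67×10^-8/4.59×10^-7) × (0.673/0.17)² = 0.912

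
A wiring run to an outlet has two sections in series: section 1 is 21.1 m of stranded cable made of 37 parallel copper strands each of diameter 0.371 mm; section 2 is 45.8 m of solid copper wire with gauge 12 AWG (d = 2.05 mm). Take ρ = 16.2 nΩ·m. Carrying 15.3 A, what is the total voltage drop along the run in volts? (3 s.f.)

ρ = 16.2 nΩ·m = 1.62×10^-8 Ω·m
Section 1: A_strand = π(1.8550e-04)² = 1.081e-07 m²; R₁ = ρL/(N·A_s) = (1.62×10^-8)(21.1)/(37×1.081e-07) = 0.08546 Ω
Section 2: A = π(2.05/2 mm)² = π(1.0250e-03 m)² = 3.301e-06 m²
R₂ = (1.62×10^-8)(45.8)/(3.301e-06) = 0.2248 Ω
R = R₁ + R₂ = 0.3103 Ω
V = IR = 15.3 × 0.3103 = 4.75 V

4.75 V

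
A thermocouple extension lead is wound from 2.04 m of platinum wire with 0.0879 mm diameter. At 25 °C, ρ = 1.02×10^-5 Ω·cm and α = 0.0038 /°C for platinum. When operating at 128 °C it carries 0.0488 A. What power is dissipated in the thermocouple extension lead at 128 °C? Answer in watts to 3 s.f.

ρ = 1.02×10^-5 Ω·cm = 1.02×10^-7 Ω·m
A = π(d/2)² = π(4.3950e-05 m)² = 6.068e-09 m²
R₍25₎ = ρL/A = (1.02×10^-7)(2.04)/(6.068e-09) = 34.29 Ω
R₍128₎ = R₍25₎(1 + αΔT) = 34.29 × (1 + 0.0038×103) = 47.71 Ω
P = I²R = (0.0488)² × 47.71 = 0.114 W

0.114 W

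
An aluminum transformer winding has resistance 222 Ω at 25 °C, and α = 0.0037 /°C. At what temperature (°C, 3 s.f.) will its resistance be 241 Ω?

48.1 °C

R = R₀(1 + α(T − T₀)) ⇒ T = T₀ + (R/R₀ − 1)/α
T = 25 + (241/222 − 1)/0.0037 = 25 + (0.08559)/0.0037 = 48.1 °C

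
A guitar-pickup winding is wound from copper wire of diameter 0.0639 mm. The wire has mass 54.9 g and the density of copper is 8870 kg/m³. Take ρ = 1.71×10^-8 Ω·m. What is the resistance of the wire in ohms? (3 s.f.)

10300 Ω

A = π(d/2)² = π(3.1950e-05 m)² = 3.2069e-09 m²
L = m/(density·A) = 0.0549/(8870×3.2069e-09) = 1930 m
R = ρL/A = (1.71×10^-8)(1930)/(3.2069e-09) = 10300 Ω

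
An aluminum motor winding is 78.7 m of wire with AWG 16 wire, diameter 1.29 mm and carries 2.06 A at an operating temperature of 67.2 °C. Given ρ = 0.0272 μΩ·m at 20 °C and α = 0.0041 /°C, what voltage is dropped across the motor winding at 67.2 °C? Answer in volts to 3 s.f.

4.03 V

ρ = 0.0272 μΩ·m = 2.72×10^-8 Ω·m
A = π(1.29/2 mm)² = π(6.4500e-04 m)² = 1.307e-06 m²
R₍20₎ = ρL/A = (2.72×10^-8)(78.7)/(1.307e-06) = 1.638 Ω
R₍67.2₎ = R₍20₎(1 + αΔT) = 1.638 × (1 + 0.0041×47.2) = 1.955 Ω
V = IR = 2.06 × 1.955 = 4.03 V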